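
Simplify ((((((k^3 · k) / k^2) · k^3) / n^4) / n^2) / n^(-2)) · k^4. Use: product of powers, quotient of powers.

k^9n^(-4)

((((((k^3 · k) / k^2) · k^3) / n^4) / n^2) / n^(-2)) · k^4
= (((((k^4 / k^2) · k^3) / n^4) / n^2) / n^(-2)) · k^4    [product of powers]
= ((((k^2 · k^3) / n^4) / n^2) / n^(-2)) · k^4    [quotient of powers]
= (((k^5 / n^4) / n^2) / n^(-2)) · k^4    [product of powers]
= k^9n^(-4)    [quotient of powers; product of powers]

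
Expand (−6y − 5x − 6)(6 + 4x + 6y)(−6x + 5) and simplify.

(−6y − 5x − 6)(6 + 4x + 6y)(−6x + 5)
= (−36y − 24xy − 36y^2 − 30x − 20x^2 − 30xy − 36 − 24x − 36y)(−6x + 5)    [distributive law]
= (−72y − 54xy − 36y^2 − 54x − 20x^2 − 36)(−6x + 5)    [combine like terms]
= 432xy − 360y + 324x^2y − 270xy + 216xy^2 − 180y^2 + 324x^2 − 270x + 120x^3 − 100x^2 + 216x − 180    [distributive law]
= 162xy − 360y + 324x^2y + 216xy^2 − 180y^2 + 224x^2 − 54x + 120x^3 − 180    [combine like terms]

162xy − 360y + 324x^2y + 216xy^2 − 180y^2 + 224x^2 − 54x + 120x^3 − 180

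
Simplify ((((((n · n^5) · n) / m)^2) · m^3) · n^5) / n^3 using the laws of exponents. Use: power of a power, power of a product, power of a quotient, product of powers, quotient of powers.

m·n^16

((((((n · n^5) · n) / m)^2) · m^3) · n^5) / n^3
= ((((((n · n^5) · n)^2) / (m^2)) · m^3) · n^5) / n^3    [power of a quotient]
= ((((((n · n^5)^2) · (n^2)) / (m^2)) · m^3) · n^5) / n^3    [power of a product]
= ((((((n^2) · ((n^5)^2)) · (n^2)) / (m^2)) · m^3) · n^5) / n^3    [power of a product]
= (((((n^2 · n^10) · (n^2)) / (m^2)) · m^3) · n^5) / n^3    [power of a power]
= ((((n^12 · (n^2)) / (m^2)) · m^3) · n^5) / n^3    [product of powers]
= (((n^14 / (m^2)) · m^3) · n^5) / n^3    [product of powers]
= m·n^16    [quotient of powers; product of powers]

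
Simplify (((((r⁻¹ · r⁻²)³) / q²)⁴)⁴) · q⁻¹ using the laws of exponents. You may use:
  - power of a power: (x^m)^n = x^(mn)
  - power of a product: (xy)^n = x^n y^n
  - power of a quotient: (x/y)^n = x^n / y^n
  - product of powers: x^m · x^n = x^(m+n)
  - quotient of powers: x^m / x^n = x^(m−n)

(((((r⁻¹ · r⁻²)³) / q²)⁴)⁴) · q⁻¹
= ((((r⁻¹ · r⁻²)³) / q²)¹⁶) · q⁻¹    [power of a power]
= ((((r⁻¹ · r⁻²)³)¹⁶) / ((q²)¹⁶)) · q⁻¹    [power of a quotient]
= (((r⁻¹ · r⁻²)⁴⁸) / ((q²)¹⁶)) · q⁻¹    [power of a power]
= ((((r⁻¹)⁴⁸) · ((r⁻²)⁴⁸)) / ((q²)¹⁶)) · q⁻¹    [power of a product]
= ((r⁻⁴⁸ · ((r⁻²)⁴⁸)) / ((q²)¹⁶)) · q⁻¹    [power of a power]
= ((r⁻⁴⁸ · r⁻⁹⁶) / ((q²)¹⁶)) · q⁻¹    [power of a power]
= (r⁻¹⁴⁴ / ((q²)¹⁶)) · q⁻¹    [product of powers]
= (r⁻¹⁴⁴ / q³²) · q⁻¹    [power of a power]
= q⁻³³·r⁻¹⁴⁴    [quotient of powers]

q⁻³³·r⁻¹⁴⁴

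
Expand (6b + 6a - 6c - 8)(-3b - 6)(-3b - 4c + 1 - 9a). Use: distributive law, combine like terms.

(6b + 6a - 6c - 8)(-3b - 6)(-3b - 4c + 1 - 9a)
= (-18b² - 36b - 18ab - 36a + 18bc + 36c + 24b + 48)(-3b - 4c + 1 - 9a)    [distributive law]
= (-18b² - 12b - 18ab - 36a + 18bc + 36c + 48)(-3b - 4c + 1 - 9a)    [combine like terms]
= 54b³ + 72b²c - 18b² + 162ab² + 36b² + 48bc - 12b + 108ab + 54ab² + 72abc - 18ab + 162a²b + 108ab + 144ac - 36a + 324a² - 54b²c - 72bc² + 18bc - 162abc - 108bc - 144c² + 36c - 324ac - 144b - 192c + 48 - 432a    [distributive law]
= 54b³ + 18b²c + 18b² + 216ab² - 42bc - 156b + 198ab - 90abc + 162a²b - 180ac - 468a + 324a² - 72bc² - 144c² - 156c + 48    [combine like terms]

54b³ + 18b²c + 18b² + 216ab² - 42bc - 156b + 198ab - 90abc + 162a²b - 180ac - 468a + 324a² - 72bc² - 144c² - 156c + 48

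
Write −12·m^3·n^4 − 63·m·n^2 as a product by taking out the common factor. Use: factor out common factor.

−12·m^3·n^4 − 63·m·n^2
= 3(−4·m^3·n^4 − 21·m·n^2)    [factor out 3]
= 3·m·n^2(−4·m^2·n^2 − 21)    [factor out m·n^2]

3·m·n^2(−4·m^2·n^2 − 21)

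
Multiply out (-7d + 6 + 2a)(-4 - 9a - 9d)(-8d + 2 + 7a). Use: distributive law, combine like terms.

334d² + 140d + 404ad + 81ad² + 459a²d - 504d³ - 48 - 292a - 470a² - 126a³

(-7d + 6 + 2a)(-4 - 9a - 9d)(-8d + 2 + 7a)
= (28d + 63ad + 63d² - 24 - 54a - 54d - 8a - 18a² - 18ad)(-8d + 2 + 7a)    [distributive law]
= (-26d + 45ad + 63d² - 24 - 62a - 18a²)(-8d + 2 + 7a)    [combine like terms]
= 208d² - 52d - 182ad - 360ad² + 90ad + 315a²d - 504d³ + 126d² + 441ad² + 192d - 48 - 168a + 496ad - 124a - 434a² + 144a²d - 36a² - 126a³    [distributive law]
= 334d² + 140d + 404ad + 81ad² + 459a²d - 504d³ - 48 - 292a - 470a² - 126a³    [combine like terms]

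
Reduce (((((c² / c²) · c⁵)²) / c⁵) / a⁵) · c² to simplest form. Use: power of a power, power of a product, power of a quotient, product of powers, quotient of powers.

a⁻⁵c⁷

(((((c² / c²) · c⁵)²) / c⁵) / a⁵) · c²
= (((((c² / c²)²) · ((c⁵)²)) / c⁵) / a⁵) · c²    [power of a product]
= ((((((c²)²) / ((c²)²)) · ((c⁵)²)) / c⁵) / a⁵) · c²    [power of a quotient]
= ((((c⁴ / ((c²)²)) · ((c⁵)²)) / c⁵) / a⁵) · c²    [power of a power]
= ((((c⁴ / c⁴) · ((c⁵)²)) / c⁵) / a⁵) · c²    [power of a power]
= (((c⁰ · ((c⁵)²)) / c⁵) / a⁵) · c²    [quotient of powers]
= (((c⁰ · c¹⁰) / c⁵) / a⁵) · c²    [power of a power]
= ((c¹⁰ / c⁵) / a⁵) · c²    [product of powers]
= (c⁵ / a⁵) · c²    [quotient of powers]
= a⁻⁵c⁷    [quotient of powers; product of powers]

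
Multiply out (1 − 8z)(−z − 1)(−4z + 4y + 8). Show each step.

(1 − 8z)(−z − 1)(−4z + 4y + 8)
= (−z − 1 + 8z² + 8z)(−4z + 4y + 8)    [distributive law]
= (7z − 1 + 8z²)(−4z + 4y + 8)    [combine like terms]
= −28z² + 28yz + 56z + 4z − 4y − 8 − 32z³ + 32yz² + 64z²    [distributive law]
= 36z² + 28yz + 60z − 4y − 8 − 32z³ + 32yz²    [combine like terms]

36z² + 28yz + 60z − 4y − 8 − 32z³ + 32yz²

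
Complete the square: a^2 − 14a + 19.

(a − 7)^2 − 30

a^2 − 14a + 19
= a^2 − 14a + 49 − 49 + 19    [add and subtract 49]
= (a − 7)^2 − 49 + 19    [perfect-square identity]
= (a − 7)^2 − 30    [combine constants]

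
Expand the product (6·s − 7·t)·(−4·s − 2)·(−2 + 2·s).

24·s^2 − 48·s^3 + 24·s − 28·s·t + 56·s^2·t − 28·t

(6·s − 7·t)·(−4·s − 2)·(−2 + 2·s)
= (−24·s^2 − 12·s + 28·s·t + 14·t)·(−2 + 2·s)    [distributive law]
= 48·s^2 − 48·s^3 + 24·s − 24·s^2 − 56·s·t + 56·s^2·t − 28·t + 28·s·t    [distributive law]
= 24·s^2 − 48·s^3 + 24·s − 28·s·t + 56·s^2·t − 28·t    [combine like terms]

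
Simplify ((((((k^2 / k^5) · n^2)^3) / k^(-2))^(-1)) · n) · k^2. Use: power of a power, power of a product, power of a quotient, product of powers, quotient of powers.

k^9n^(-5)

((((((k^2 / k^5) · n^2)^3) / k^(-2))^(-1)) · n) · k^2
= ((((((k^2 / k^5) · n^2)^3)^(-1)) / ((k^(-2))^(-1))) · n) · k^2    [power of a quotient]
= (((((k^2 / k^5) · n^2)^(-3)) / ((k^(-2))^(-1))) · n) · k^2    [power of a power]
= (((((k^2 / k^5)^(-3)) · ((n^2)^(-3))) / ((k^(-2))^(-1))) · n) · k^2    [power of a product]
= ((((((k^2)^(-3)) / ((k^5)^(-3))) · ((n^2)^(-3))) / ((k^(-2))^(-1))) · n) · k^2    [power of a quotient]
= ((((k^(-6) / ((k^5)^(-3))) · ((n^2)^(-3))) / ((k^(-2))^(-1))) · n) · k^2    [power of a power]
= ((((k^(-6) / k^(-15)) · ((n^2)^(-3))) / ((k^(-2))^(-1))) · n) · k^2    [power of a power]
= (((k^9 · ((n^2)^(-3))) / ((k^(-2))^(-1))) · n) · k^2    [quotient of powers]
= (((k^9 · n^(-6)) / ((k^(-2))^(-1))) · n) · k^2    [power of a power]
= (((k^9 · n^(-6)) / k^2) · n) · k^2    [power of a power]
= k^9n^(-5)    [quotient of powers; product of powers]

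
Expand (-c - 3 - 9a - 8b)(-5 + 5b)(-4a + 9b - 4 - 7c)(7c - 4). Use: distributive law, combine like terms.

(-c - 3 - 9a - 8b)(-5 + 5b)(-4a + 9b - 4 - 7c)(7c - 4)
= (5c - 5bc + 15 - 15b + 45a - 45ab + 40b - 40b^2)(-4a + 9b - 4 - 7c)(7c - 4)    [distributive law]
= (5c - 5bc + 15 + 25b + 45a - 45ab - 40b^2)(-4a + 9b - 4 - 7c)(7c - 4)    [combine like terms]
= (-20ac + 45bc - 20c - 35c^2 + 20abc - 45b^2c + 20bc + 35bc^2 - 60a + 135b - 60 - 105c - 100ab + 225b^2 - 100b - 175bc - 180a^2 + 405ab - 180a - 315ac + 180a^2b - 405ab^2 + 180ab + 315abc + 160ab^2 - 360b^3 + 160b^2 + 280b^2c)(7c - 4)    [distributive law]
= (-335ac - 110bc - 125c - 35c^2 + 335abc + 235b^2c + 35bc^2 - 240a + 35b - 60 + 485ab + 385b^2 - 180a^2 + 180a^2b - 245ab^2 - 360b^3)(7c - 4)    [combine like terms]
= -2345ac^2 + 1340ac - 770bc^2 + 440bc - 875c^2 + 500c - 245c^3 + 140c^2 + 2345abc^2 - 1340abc + 1645b^2c^2 - 940b^2c + 245bc^3 - 140bc^2 - 1680ac + 960a + 245bc - 140b - 420c + 240 + 3395abc - 1940ab + 2695b^2c - 1540b^2 - 1260a^2c + 720a^2 + 1260a^2bc - 720a^2b - 1715ab^2c + 980ab^2 - 2520b^3c + 1440b^3    [distributive law]
= -2345ac^2 - 340ac - 910bc^2 + 685bc - 735c^2 + 80c - 245c^3 + 2345abc^2 + 2055abc + 1645b^2c^2 + 1755b^2c + 245bc^3 + 960a - 140b + 240 - 1940ab - 1540b^2 - 1260a^2c + 720a^2 + 1260a^2bc - 720a^2b - 1715ab^2c + 980ab^2 - 2520b^3c + 1440b^3    [combine like terms]

-2345ac^2 - 340ac - 910bc^2 + 685bc - 735c^2 + 80c - 245c^3 + 2345abc^2 + 2055abc + 1645b^2c^2 + 1755b^2c + 245bc^3 + 960a - 140b + 240 - 1940ab - 1540b^2 - 1260a^2c + 720a^2 + 1260a^2bc - 720a^2b - 1715ab^2c + 980ab^2 - 2520b^3c + 1440b^3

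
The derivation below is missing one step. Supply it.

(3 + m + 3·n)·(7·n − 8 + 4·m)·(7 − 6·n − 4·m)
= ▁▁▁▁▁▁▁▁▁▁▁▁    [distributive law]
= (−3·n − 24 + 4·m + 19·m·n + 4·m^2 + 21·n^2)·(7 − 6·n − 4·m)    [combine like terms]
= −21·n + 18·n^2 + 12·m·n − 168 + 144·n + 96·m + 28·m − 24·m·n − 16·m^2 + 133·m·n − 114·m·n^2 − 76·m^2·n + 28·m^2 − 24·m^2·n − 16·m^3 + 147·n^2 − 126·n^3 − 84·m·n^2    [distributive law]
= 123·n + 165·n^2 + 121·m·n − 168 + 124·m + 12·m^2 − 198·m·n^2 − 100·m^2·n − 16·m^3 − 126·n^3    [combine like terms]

By distributive law:

(21·n − 24 + 12·m + 7·m·n − 8·m + 4·m^2 + 21·n^2 − 24·n + 12·m·n)·(7 − 6·n − 4·m)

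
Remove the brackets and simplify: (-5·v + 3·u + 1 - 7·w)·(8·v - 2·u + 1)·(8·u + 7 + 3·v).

(-5·v + 3·u + 1 - 7·w)·(8·v - 2·u + 1)·(8·u + 7 + 3·v)
= (-40·v² + 10·u·v - 5·v + 24·u·v - 6·u² + 3·u + 8·v - 2·u + 1 - 56·v·w + 14·u·w - 7·w)·(8·u + 7 + 3·v)    [distributive law]
= (-40·v² + 34·u·v + 3·v - 6·u² + u + 1 - 56·v·w + 14·u·w - 7·w)·(8·u + 7 + 3·v)    [combine like terms]
= -320·u·v² - 280·v² - 120·v³ + 272·u²·v + 238·u·v + 102·u·v² + 24·u·v + 21·v + 9·v² - 48·u³ - 42·u² - 18·u²·v + 8·u² + 7·u + 3·u·v + 8·u + 7 + 3·v - 448·u·v·w - 392·v·w - 168·v²·w + 112·u²·w + 98·u·w + 42·u·v·w - 56·u·w - 49·w - 21·v·w    [distributive law]
= -218·u·v² - 271·v² - 120·v³ + 254·u²·v + 265·u·v + 24·v - 48·u³ - 34·u² + 15·u + 7 - 406·u·v·w - 413·v·w - 168·v²·w + 112·u²·w + 42·u·w - 49·w    [combine like terms]

-218·u·v² - 271·v² - 120·v³ + 254·u²·v + 265·u·v + 24·v - 48·u³ - 34·u² + 15·u + 7 - 406·u·v·w - 413·v·w - 168·v²·w + 112·u²·w + 42·u·w - 49·w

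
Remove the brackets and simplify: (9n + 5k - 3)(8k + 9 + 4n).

92kn + 69n + 36n^2 + 40k^2 + 21k - 27

(9n + 5k - 3)(8k + 9 + 4n)
= 72kn + 81n + 36n^2 + 40k^2 + 45k + 20kn - 24k - 27 - 12n    [distributive law]
= 92kn + 69n + 36n^2 + 40k^2 + 21k - 27    [combine like terms]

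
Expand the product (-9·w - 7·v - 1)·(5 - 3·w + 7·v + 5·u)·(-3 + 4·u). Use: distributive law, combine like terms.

(-9·w - 7·v - 1)·(5 - 3·w + 7·v + 5·u)·(-3 + 4·u)
= (-45·w + 27·w^2 - 63·v·w - 45·u·w - 35·v + 21·v·w - 49·v^2 - 35·u·v - 5 + 3·w - 7·v - 5·u)·(-3 + 4·u)    [distributive law]
= (-42·w + 27·w^2 - 42·v·w - 45·u·w - 42·v - 49·v^2 - 35·u·v - 5 - 5·u)·(-3 + 4·u)    [combine like terms]
= 126·w - 168·u·w - 81·w^2 + 108·u·w^2 + 126·v·w - 168·u·v·w + 135·u·w - 180·u^2·w + 126·v - 168·u·v + 147·v^2 - 196·u·v^2 + 105·u·v - 140·u^2·v + 15 - 20·u + 15·u - 20·u^2    [distributive law]
= 126·w - 33·u·w - 81·w^2 + 108·u·w^2 + 126·v·w - 168·u·v·w - 180·u^2·w + 126·v - 63·u·v + 147·v^2 - 196·u·v^2 - 140·u^2·v + 15 - 5·u - 20·u^2    [combine like terms]

126·w - 33·u·w - 81·w^2 + 108·u·w^2 + 126·v·w - 168·u·v·w - 180·u^2·w + 126·v - 63·u·v + 147·v^2 - 196·u·v^2 - 140·u^2·v + 15 - 5·u - 20·u^2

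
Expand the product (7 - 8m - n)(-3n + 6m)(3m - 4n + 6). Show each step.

-123mn + 102n² - 126n - 162m² + 252m + 246m²n - 63mn² - 144m³ - 12n³

(7 - 8m - n)(-3n + 6m)(3m - 4n + 6)
= (-21n + 42m + 24mn - 48m² + 3n² - 6mn)(3m - 4n + 6)    [distributive law]
= (-21n + 42m + 18mn - 48m² + 3n²)(3m - 4n + 6)    [combine like terms]
= -63mn + 84n² - 126n + 126m² - 168mn + 252m + 54m²n - 72mn² + 108mn - 144m³ + 192m²n - 288m² + 9mn² - 12n³ + 18n²    [distributive law]
= -123mn + 102n² - 126n - 162m² + 252m + 246m²n - 63mn² - 144m³ - 12n³    [combine like terms]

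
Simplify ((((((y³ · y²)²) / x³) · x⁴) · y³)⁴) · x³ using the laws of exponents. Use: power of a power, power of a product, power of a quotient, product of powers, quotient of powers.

x⁷·y⁵²

((((((y³ · y²)²) / x³) · x⁴) · y³)⁴) · x³
= ((((((y³ · y²)²) / x³) · x⁴)⁴) · ((y³)⁴)) · x³    [power of a product]
= ((((((y³ · y²)²) / x³)⁴) · ((x⁴)⁴)) · ((y³)⁴)) · x³    [power of a product]
= ((((((y³ · y²)²)⁴) / ((x³)⁴)) · ((x⁴)⁴)) · ((y³)⁴)) · x³    [power of a quotient]
= (((((y³ · y²)⁸) / ((x³)⁴)) · ((x⁴)⁴)) · ((y³)⁴)) · x³    [power of a power]
= ((((((y³)⁸) · ((y²)⁸)) / ((x³)⁴)) · ((x⁴)⁴)) · ((y³)⁴)) · x³    [power of a product]
= ((((y²⁴ · ((y²)⁸)) / ((x³)⁴)) · ((x⁴)⁴)) · ((y³)⁴)) · x³    [power of a power]
= ((((y²⁴ · y¹⁶) / ((x³)⁴)) · ((x⁴)⁴)) · ((y³)⁴)) · x³    [power of a power]
= (((y⁴⁰ / ((x³)⁴)) · ((x⁴)⁴)) · ((y³)⁴)) · x³    [product of powers]
= (((y⁴⁰ / x¹²) · ((x⁴)⁴)) · ((y³)⁴)) · x³    [power of a power]
= (((y⁴⁰ / x¹²) · x¹⁶) · ((y³)⁴)) · x³    [power of a power]
= (((y⁴⁰ / x¹²) · x¹⁶) · y¹²) · x³    [power of a power]
= x⁷·y⁵²    [quotient of powers; product of powers]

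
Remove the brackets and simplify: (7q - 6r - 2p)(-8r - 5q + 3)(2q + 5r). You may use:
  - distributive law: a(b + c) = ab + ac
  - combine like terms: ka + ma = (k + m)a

(7q - 6r - 2p)(-8r - 5q + 3)(2q + 5r)
= (-56qr - 35q² + 21q + 48r² + 30qr - 18r + 16pr + 10pq - 6p)(2q + 5r)    [distributive law]
= (-26qr - 35q² + 21q + 48r² - 18r + 16pr + 10pq - 6p)(2q + 5r)    [combine like terms]
= -52q²r - 130qr² - 70q³ - 175q²r + 42q² + 105qr + 96qr² + 240r³ - 36qr - 90r² + 32pqr + 80pr² + 20pq² + 50pqr - 12pq - 30pr    [distributive law]
= -227q²r - 34qr² - 70q³ + 42q² + 69qr + 240r³ - 90r² + 82pqr + 80pr² + 20pq² - 12pq - 30pr    [combine like terms]

-227q²r - 34qr² - 70q³ + 42q² + 69qr + 240r³ - 90r² + 82pqr + 80pr² + 20pq² - 12pq - 30pr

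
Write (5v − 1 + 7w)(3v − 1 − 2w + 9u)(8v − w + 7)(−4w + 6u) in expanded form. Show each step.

−480v^3w + 720uv^3 − 292v^2w^2 − 1002uv^2w − 164v^2w + 246uv^2 − 180vw^2 − 702uvw + 192vw − 288uv + 492vw^3 − 2574uvw^2 + 2160u^2v^2 + 2754u^2vw + 1458u^2v + 144w^2 + 36uw − 28w + 42u + 372w^3 − 2358uw^2 + 2700u^2w − 378u^2 − 56w^4 + 336uw^3 − 378u^2w^2

(5v − 1 + 7w)(3v − 1 − 2w + 9u)(8v − w + 7)(−4w + 6u)
= (15v^2 − 5v − 10vw + 45uv − 3v + 1 + 2w − 9u + 21vw − 7w − 14w^2 + 63uw)(8v − w + 7)(−4w + 6u)    [distributive law]
= (15v^2 − 8v + 11vw + 45uv + 1 − 5w − 9u − 14w^2 + 63uw)(8v − w + 7)(−4w + 6u)    [combine like terms]
= (120v^3 − 15v^2w + 105v^2 − 64v^2 + 8vw − 56v + 88v^2w − 11vw^2 + 77vw + 360uv^2 − 45uvw + 315uv + 8v − w + 7 − 40vw + 5w^2 − 35w − 72uv + 9uw − 63u − 112vw^2 + 14w^3 − 98w^2 + 504uvw − 63uw^2 + 441uw)(−4w + 6u)    [distributive law]
= (120v^3 + 73v^2w + 41v^2 + 45vw − 48v − 123vw^2 + 360uv^2 + 459uvw + 243uv − 36w + 7 − 93w^2 + 450uw − 63u + 14w^3 − 63uw^2)(−4w + 6u)    [combine like terms]
= −480v^3w + 720uv^3 − 292v^2w^2 + 438uv^2w − 164v^2w + 246uv^2 − 180vw^2 + 270uvw + 192vw − 288uv + 492vw^3 − 738uvw^2 − 1440uv^2w + 2160u^2v^2 − 1836uvw^2 + 2754u^2vw − 972uvw + 1458u^2v + 144w^2 − 216uw − 28w + 42u + 372w^3 − 558uw^2 − 1800uw^2 + 2700u^2w + 252uw − 378u^2 − 56w^4 + 84uw^3 + 252uw^3 − 378u^2w^2    [distributive law]
= −480v^3w + 720uv^3 − 292v^2w^2 − 1002uv^2w − 164v^2w + 246uv^2 − 180vw^2 − 702uvw + 192vw − 288uv + 492vw^3 − 2574uvw^2 + 2160u^2v^2 + 2754u^2vw + 1458u^2v + 144w^2 + 36uw − 28w + 42u + 372w^3 − 2358uw^2 + 2700u^2w − 378u^2 − 56w^4 + 336uw^3 − 378u^2w^2    [combine like terms]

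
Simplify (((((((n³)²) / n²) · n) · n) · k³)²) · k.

(((((((n³)²) / n²) · n) · n) · k³)²) · k
= (((((((n³)²) / n²) · n) · n)²) · ((k³)²)) · k    [power of a product]
= (((((((n³)²) / n²) · n)²) · (n²)) · ((k³)²)) · k    [power of a product]
= (((((((n³)²) / n²)²) · (n²)) · (n²)) · ((k³)²)) · k    [power of a product]
= (((((((n³)²)²) / ((n²)²)) · (n²)) · (n²)) · ((k³)²)) · k    [power of a quotient]
= ((((((n³)⁴) / ((n²)²)) · (n²)) · (n²)) · ((k³)²)) · k    [power of a power]
= ((((n¹² / ((n²)²)) · (n²)) · (n²)) · ((k³)²)) · k    [power of a power]
= ((((n¹² / n⁴) · (n²)) · (n²)) · ((k³)²)) · k    [power of a power]
= (((n⁸ · (n²)) · (n²)) · ((k³)²)) · k    [quotient of powers]
= ((n¹⁰ · (n²)) · ((k³)²)) · k    [product of powers]
= (n¹² · ((k³)²)) · k    [product of powers]
= (n¹² · k⁶) · k    [power of a power]
= k⁷n¹²    [product of powers]

k⁷n¹²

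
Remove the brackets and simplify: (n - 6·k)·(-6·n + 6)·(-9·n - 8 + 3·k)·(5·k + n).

-72·k·n³ + 54·n⁴ + 24·k·n² - 6·n³ - 1602·k²·n² + 48·k·n - 48·n² + 162·k²·n + 540·k³·n + 1440·k² - 540·k³

(n - 6·k)·(-6·n + 6)·(-9·n - 8 + 3·k)·(5·k + n)
= (-6·n² + 6·n + 36·k·n - 36·k)·(-9·n - 8 + 3·k)·(5·k + n)    [distributive law]
= (54·n³ + 48·n² - 18·k·n² - 54·n² - 48·n + 18·k·n - 324·k·n² - 288·k·n + 108·k²·n + 324·k·n + 288·k - 108·k²)·(5·k + n)    [distributive law]
= (54·n³ - 6·n² - 342·k·n² - 48·n + 54·k·n + 108·k²·n + 288·k - 108·k²)·(5·k + n)    [combine like terms]
= 270·k·n³ + 54·n⁴ - 30·k·n² - 6·n³ - 1710·k²·n² - 342·k·n³ - 240·k·n - 48·n² + 270·k²·n + 54·k·n² + 540·k³·n + 108·k²·n² + 1440·k² + 288·k·n - 540·k³ - 108·k²·n    [distributive law]
= -72·k·n³ + 54·n⁴ + 24·k·n² - 6·n³ - 1602·k²·n² + 48·k·n - 48·n² + 162·k²·n + 540·k³·n + 1440·k² - 540·k³    [combine like terms]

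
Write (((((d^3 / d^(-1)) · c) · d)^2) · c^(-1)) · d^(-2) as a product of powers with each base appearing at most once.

cd^8

(((((d^3 / d^(-1)) · c) · d)^2) · c^(-1)) · d^(-2)
= (((((d^3 / d^(-1)) · c)^2) · (d^2)) · c^(-1)) · d^(-2)    [power of a product]
= (((((d^3 / d^(-1))^2) · (c^2)) · (d^2)) · c^(-1)) · d^(-2)    [power of a product]
= ((((((d^3)^2) / ((d^(-1))^2)) · (c^2)) · (d^2)) · c^(-1)) · d^(-2)    [power of a quotient]
= ((((d^6 / ((d^(-1))^2)) · (c^2)) · (d^2)) · c^(-1)) · d^(-2)    [power of a power]
= ((((d^6 / d^(-2)) · (c^2)) · (d^2)) · c^(-1)) · d^(-2)    [power of a power]
= (((d^8 · (c^2)) · (d^2)) · c^(-1)) · d^(-2)    [quotient of powers]
= cd^8    [product of powers]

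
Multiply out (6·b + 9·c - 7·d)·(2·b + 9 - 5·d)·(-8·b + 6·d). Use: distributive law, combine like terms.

-96·b³ + 424·b²·d - 432·b² + 828·b·d - 544·b·d² - 144·b²·c + 468·b·c·d - 648·b·c + 486·c·d - 270·c·d² - 378·d² + 210·d³

(6·b + 9·c - 7·d)·(2·b + 9 - 5·d)·(-8·b + 6·d)
= (12·b² + 54·b - 30·b·d + 18·b·c + 81·c - 45·c·d - 14·b·d - 63·d + 35·d²)·(-8·b + 6·d)    [distributive law]
= (12·b² + 54·b - 44·b·d + 18·b·c + 81·c - 45·c·d - 63·d + 35·d²)·(-8·b + 6·d)    [combine like terms]
= -96·b³ + 72·b²·d - 432·b² + 324·b·d + 352·b²·d - 264·b·d² - 144·b²·c + 108·b·c·d - 648·b·c + 486·c·d + 360·b·c·d - 270·c·d² + 504·b·d - 378·d² - 280·b·d² + 210·d³    [distributive law]
= -96·b³ + 424·b²·d - 432·b² + 828·b·d - 544·b·d² - 144·b²·c + 468·b·c·d - 648·b·c + 486·c·d - 270·c·d² - 378·d² + 210·d³    [combine like terms]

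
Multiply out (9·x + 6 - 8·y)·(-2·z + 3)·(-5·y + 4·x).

(9·x + 6 - 8·y)·(-2·z + 3)·(-5·y + 4·x)
= (-18·x·z + 27·x - 12·z + 18 + 16·y·z - 24·y)·(-5·y + 4·x)    [distributive law]
= 90·x·y·z - 72·x^2·z - 135·x·y + 108·x^2 + 60·y·z - 48·x·z - 90·y + 72·x - 80·y^2·z + 64·x·y·z + 120·y^2 - 96·x·y    [distributive law]
= 154·x·y·z - 72·x^2·z - 231·x·y + 108·x^2 + 60·y·z - 48·x·z - 90·y + 72·x - 80·y^2·z + 120·y^2    [combine like terms]

154·x·y·z - 72·x^2·z - 231·x·y + 108·x^2 + 60·y·z - 48·x·z - 90·y + 72·x - 80·y^2·z + 120·y^2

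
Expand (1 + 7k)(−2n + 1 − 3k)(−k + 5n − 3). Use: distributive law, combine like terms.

(1 + 7k)(−2n + 1 − 3k)(−k + 5n − 3)
= (−2n + 1 − 3k − 14kn + 7k − 21k^2)(−k + 5n − 3)    [distributive law]
= (−2n + 1 + 4k − 14kn − 21k^2)(−k + 5n − 3)    [combine like terms]
= 2kn − 10n^2 + 6n − k + 5n − 3 − 4k^2 + 20kn − 12k + 14k^2n − 70kn^2 + 42kn + 21k^3 − 105k^2n + 63k^2    [distributive law]
= 64kn − 10n^2 + 11n − 13k − 3 + 59k^2 − 91k^2n − 70kn^2 + 21k^3    [combine like terms]

64kn − 10n^2 + 11n − 13k − 3 + 59k^2 − 91k^2n − 70kn^2 + 21k^3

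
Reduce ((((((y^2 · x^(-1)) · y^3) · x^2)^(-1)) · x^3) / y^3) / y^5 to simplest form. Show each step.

x^2·y^(-13)

((((((y^2 · x^(-1)) · y^3) · x^2)^(-1)) · x^3) / y^3) / y^5
= ((((((y^2 · x^(-1)) · y^3)^(-1)) · ((x^2)^(-1))) · x^3) / y^3) / y^5    [power of a product]
= ((((((y^2 · x^(-1))^(-1)) · ((y^3)^(-1))) · ((x^2)^(-1))) · x^3) / y^3) / y^5    [power of a product]
= (((((((y^2)^(-1)) · ((x^(-1))^(-1))) · ((y^3)^(-1))) · ((x^2)^(-1))) · x^3) / y^3) / y^5    [power of a product]
= (((((y^(-2) · ((x^(-1))^(-1))) · ((y^3)^(-1))) · ((x^2)^(-1))) · x^3) / y^3) / y^5    [power of a power]
= (((((y^(-2) · x) · ((y^3)^(-1))) · ((x^2)^(-1))) · x^3) / y^3) / y^5    [power of a power]
= (((((y^(-2) · x) · y^(-3)) · ((x^2)^(-1))) · x^3) / y^3) / y^5    [power of a power]
= (((((y^(-2) · x) · y^(-3)) · x^(-2)) · x^3) / y^3) / y^5    [power of a power]
= x^2·y^(-13)    [quotient of powers; product of powers]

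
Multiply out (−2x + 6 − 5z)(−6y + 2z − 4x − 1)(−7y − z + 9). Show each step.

(−2x + 6 − 5z)(−6y + 2z − 4x − 1)(−7y − z + 9)
= (12xy − 4xz + 8x^2 + 2x − 36y + 12z − 24x − 6 + 30yz − 10z^2 + 20xz + 5z)(−7y − z + 9)    [distributive law]
= (12xy + 16xz + 8x^2 − 22x − 36y + 17z − 6 + 30yz − 10z^2)(−7y − z + 9)    [combine like terms]
= −84xy^2 − 12xyz + 108xy − 112xyz − 16xz^2 + 144xz − 56x^2y − 8x^2z + 72x^2 + 154xy + 22xz − 198x + 252y^2 + 36yz − 324y − 119yz − 17z^2 + 153z + 42y + 6z − 54 − 210y^2z − 30yz^2 + 270yz + 70yz^2 + 10z^3 − 90z^2    [distributive law]
= −84xy^2 − 124xyz + 262xy − 16xz^2 + 166xz − 56x^2y − 8x^2z + 72x^2 − 198x + 252y^2 + 187yz − 282y − 107z^2 + 159z − 54 − 210y^2z + 40yz^2 + 10z^3    [combine like terms]

−84xy^2 − 124xyz + 262xy − 16xz^2 + 166xz − 56x^2y − 8x^2z + 72x^2 − 198x + 252y^2 + 187yz − 282y − 107z^2 + 159z − 54 − 210y^2z + 40yz^2 + 10z^3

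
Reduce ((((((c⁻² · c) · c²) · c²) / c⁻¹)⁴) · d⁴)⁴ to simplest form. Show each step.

((((((c⁻² · c) · c²) · c²) / c⁻¹)⁴) · d⁴)⁴
= ((((((c⁻² · c) · c²) · c²) / c⁻¹)⁴)⁴) · ((d⁴)⁴)    [power of a product]
= (((((c⁻² · c) · c²) · c²) / c⁻¹)¹⁶) · ((d⁴)⁴)    [power of a power]
= (((((c⁻² · c) · c²) · c²)¹⁶) / ((c⁻¹)¹⁶)) · ((d⁴)⁴)    [power of a quotient]
= (((((c⁻² · c) · c²)¹⁶) · ((c²)¹⁶)) / ((c⁻¹)¹⁶)) · ((d⁴)⁴)    [power of a product]
= (((((c⁻² · c)¹⁶) · ((c²)¹⁶)) · ((c²)¹⁶)) / ((c⁻¹)¹⁶)) · ((d⁴)⁴)    [power of a product]
= ((((((c⁻²)¹⁶) · (c¹⁶)) · ((c²)¹⁶)) · ((c²)¹⁶)) / ((c⁻¹)¹⁶)) · ((d⁴)⁴)    [power of a product]
= ((((c⁻³² · (c¹⁶)) · ((c²)¹⁶)) · ((c²)¹⁶)) / ((c⁻¹)¹⁶)) · ((d⁴)⁴)    [power of a power]
= (((c⁻¹⁶ · ((c²)¹⁶)) · ((c²)¹⁶)) / ((c⁻¹)¹⁶)) · ((d⁴)⁴)    [product of powers]
= (((c⁻¹⁶ · c³²) · ((c²)¹⁶)) / ((c⁻¹)¹⁶)) · ((d⁴)⁴)    [power of a power]
= ((c¹⁶ · ((c²)¹⁶)) / ((c⁻¹)¹⁶)) · ((d⁴)⁴)    [product of powers]
= ((c¹⁶ · c³²) / ((c⁻¹)¹⁶)) · ((d⁴)⁴)    [power of a power]
= (c⁴⁸ / ((c⁻¹)¹⁶)) · ((d⁴)⁴)    [product of powers]
= (c⁴⁸ / c⁻¹⁶) · ((d⁴)⁴)    [power of a power]
= c⁶⁴ · ((d⁴)⁴)    [quotient of powers]
= c⁶⁴ · d¹⁶    [power of a power]
= c⁶⁴d¹⁶    [rearrange]

c⁶⁴d¹⁶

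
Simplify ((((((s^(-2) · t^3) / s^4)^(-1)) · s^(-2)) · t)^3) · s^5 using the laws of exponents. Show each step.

s^17t^(-6)

((((((s^(-2) · t^3) / s^4)^(-1)) · s^(-2)) · t)^3) · s^5
= ((((((s^(-2) · t^3) / s^4)^(-1)) · s^(-2))^3) · (t^3)) · s^5    [power of a product]
= ((((((s^(-2) · t^3) / s^4)^(-1))^3) · ((s^(-2))^3)) · (t^3)) · s^5    [power of a product]
= (((((s^(-2) · t^3) / s^4)^(-3)) · ((s^(-2))^3)) · (t^3)) · s^5    [power of a power]
= (((((s^(-2) · t^3)^(-3)) / ((s^4)^(-3))) · ((s^(-2))^3)) · (t^3)) · s^5    [power of a quotient]
= ((((((s^(-2))^(-3)) · ((t^3)^(-3))) / ((s^4)^(-3))) · ((s^(-2))^3)) · (t^3)) · s^5    [power of a product]
= ((((s^6 · ((t^3)^(-3))) / ((s^4)^(-3))) · ((s^(-2))^3)) · (t^3)) · s^5    [power of a power]
= ((((s^6 · t^(-9)) / ((s^4)^(-3))) · ((s^(-2))^3)) · (t^3)) · s^5    [power of a power]
= ((((s^6 · t^(-9)) / s^(-12)) · ((s^(-2))^3)) · (t^3)) · s^5    [power of a power]
= ((((s^6 · t^(-9)) / s^(-12)) · s^(-6)) · (t^3)) · s^5    [power of a power]
= s^17t^(-6)    [quotient of powers; product of powers]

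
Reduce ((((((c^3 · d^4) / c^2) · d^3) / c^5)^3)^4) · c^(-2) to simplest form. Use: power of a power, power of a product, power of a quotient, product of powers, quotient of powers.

((((((c^3 · d^4) / c^2) · d^3) / c^5)^3)^4) · c^(-2)
= (((((c^3 · d^4) / c^2) · d^3) / c^5)^12) · c^(-2)    [power of a power]
= (((((c^3 · d^4) / c^2) · d^3)^12) / ((c^5)^12)) · c^(-2)    [power of a quotient]
= (((((c^3 · d^4) / c^2)^12) · ((d^3)^12)) / ((c^5)^12)) · c^(-2)    [power of a product]
= (((((c^3 · d^4)^12) / ((c^2)^12)) · ((d^3)^12)) / ((c^5)^12)) · c^(-2)    [power of a quotient]
= ((((((c^3)^12) · ((d^4)^12)) / ((c^2)^12)) · ((d^3)^12)) / ((c^5)^12)) · c^(-2)    [power of a product]
= ((((c^36 · ((d^4)^12)) / ((c^2)^12)) · ((d^3)^12)) / ((c^5)^12)) · c^(-2)    [power of a power]
= ((((c^36 · d^48) / ((c^2)^12)) · ((d^3)^12)) / ((c^5)^12)) · c^(-2)    [power of a power]
= ((((c^36 · d^48) / c^24) · ((d^3)^12)) / ((c^5)^12)) · c^(-2)    [power of a power]
= ((((c^36 · d^48) / c^24) · d^36) / ((c^5)^12)) · c^(-2)    [power of a power]
= ((((c^36 · d^48) / c^24) · d^36) / c^60) · c^(-2)    [power of a power]
= c^(-50)d^84    [quotient of powers; product of powers]

c^(-50)d^84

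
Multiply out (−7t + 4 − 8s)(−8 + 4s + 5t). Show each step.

(−7t + 4 − 8s)(−8 + 4s + 5t)
= 56t − 28st − 35t^2 − 32 + 16s + 20t + 64s − 32s^2 − 40st    [distributive law]
= 76t − 68st − 35t^2 − 32 + 80s − 32s^2    [combine like terms]

76t − 68st − 35t^2 − 32 + 80s − 32s^2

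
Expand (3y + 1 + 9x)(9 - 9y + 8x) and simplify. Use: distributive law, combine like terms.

(3y + 1 + 9x)(9 - 9y + 8x)
= 27y - 27y^2 + 24xy + 9 - 9y + 8x + 81x - 81xy + 72x^2    [distributive law]
= 18y - 27y^2 - 57xy + 9 + 89x + 72x^2    [combine like terms]

18y - 27y^2 - 57xy + 9 + 89x + 72x^2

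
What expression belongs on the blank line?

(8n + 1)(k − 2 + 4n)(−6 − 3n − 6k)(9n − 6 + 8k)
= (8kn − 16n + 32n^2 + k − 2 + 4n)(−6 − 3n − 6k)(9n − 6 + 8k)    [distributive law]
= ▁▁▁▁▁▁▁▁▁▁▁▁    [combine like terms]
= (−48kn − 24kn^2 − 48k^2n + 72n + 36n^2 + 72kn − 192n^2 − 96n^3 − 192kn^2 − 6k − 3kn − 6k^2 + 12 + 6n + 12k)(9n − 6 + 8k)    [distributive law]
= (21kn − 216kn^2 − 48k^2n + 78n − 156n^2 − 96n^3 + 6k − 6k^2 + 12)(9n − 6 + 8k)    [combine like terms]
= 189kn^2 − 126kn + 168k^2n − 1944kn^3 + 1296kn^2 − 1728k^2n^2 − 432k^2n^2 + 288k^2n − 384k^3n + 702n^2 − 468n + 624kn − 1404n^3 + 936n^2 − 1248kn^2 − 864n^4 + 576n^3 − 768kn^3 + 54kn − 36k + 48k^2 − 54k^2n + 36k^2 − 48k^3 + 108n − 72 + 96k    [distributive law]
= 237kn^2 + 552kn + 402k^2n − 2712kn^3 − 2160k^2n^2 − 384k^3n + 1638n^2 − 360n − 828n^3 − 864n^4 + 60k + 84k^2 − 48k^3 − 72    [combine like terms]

By combine like terms:

(8kn − 12n + 32n^2 + k − 2)(−6 − 3n − 6k)(9n − 6 + 8k)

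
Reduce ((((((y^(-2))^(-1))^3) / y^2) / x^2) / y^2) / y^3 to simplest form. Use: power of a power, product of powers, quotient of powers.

((((((y^(-2))^(-1))^3) / y^2) / x^2) / y^2) / y^3
= (((((y^(-2))^(-3)) / y^2) / x^2) / y^2) / y^3    [power of a power]
= (((y^6 / y^2) / x^2) / y^2) / y^3    [power of a power]
= ((y^4 / x^2) / y^2) / y^3    [quotient of powers]
= x^(-2)y^(-1)    [quotient of powers; product of powers]

x^(-2)y^(-1)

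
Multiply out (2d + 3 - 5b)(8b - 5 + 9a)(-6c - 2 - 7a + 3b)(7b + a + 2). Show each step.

-672b²cd - 852abcd + 228bcd - 338b²d + 60abd + 16bd - 358ab²d - 940a²bd + 336b³d - 156acd + 120cd + 88ad + 40d - 218a²d - 108a²cd - 126a³d - 1578b²c - 888abc + 42bc - 547b² - 130ab - 76b - 687ab² - 865a²b + 1349b³ - 234ac + 180c + 132a + 60 - 327a² - 162a²c - 189a³ + 1680b³c + 2130ab²c + 895ab³ + 2350a²b² - 840b⁴ + 270a²bc + 315a³b

(2d + 3 - 5b)(8b - 5 + 9a)(-6c - 2 - 7a + 3b)(7b + a + 2)
= (16bd - 10d + 18ad + 24b - 15 + 27a - 40b² + 25b - 45ab)(-6c - 2 - 7a + 3b)(7b + a + 2)    [distributive law]
= (16bd - 10d + 18ad + 49b - 15 + 27a - 40b² - 45ab)(-6c - 2 - 7a + 3b)(7b + a + 2)    [combine like terms]
= (-96bcd - 32bd - 112abd + 48b²d + 60cd + 20d + 70ad - 30bd - 108acd - 36ad - 126a²d + 54abd - 294bc - 98b - 343ab + 147b² + 90c + 30 + 105a - 45b - 162ac - 54a - 189a² + 81ab + 240b²c + 80b² + 280ab² - 120b³ + 270abc + 90ab + 315a²b - 135ab²)(7b + a + 2)    [distributive law]
= (-96bcd - 62bd - 58abd + 48b²d + 60cd + 20d + 34ad - 108acd - 126a²d - 294bc - 143b - 172ab + 227b² + 90c + 30 + 51a - 162ac - 189a² + 240b²c + 145ab² - 120b³ + 270abc + 315a²b)(7b + a + 2)    [combine like terms]
= -672b²cd - 96abcd - 192bcd - 434b²d - 62abd - 124bd - 406ab²d - 58a²bd - 116abd + 336b³d + 48ab²d + 96b²d + 420bcd + 60acd + 120cd + 140bd + 20ad + 40d + 238abd + 34a²d + 68ad - 756abcd - 108a²cd - 216acd - 882a²bd - 126a³d - 252a²d - 2058b²c - 294abc - 588bc - 1001b² - 143ab - 286b - 1204ab² - 172a²b - 344ab + 1589b³ + 227ab² + 454b² + 630bc + 90ac + 180c + 210b + 30a + 60 + 357ab + 51a² + 102a - 1134abc - 162a²c - 324ac - 1323a²b - 189a³ - 378a² + 1680b³c + 240ab²c + 480b²c + 1015ab³ + 145a²b² + 290ab² - 840b⁴ - 120ab³ - 240b³ + 1890ab²c + 270a²bc + 540abc + 2205a²b² + 315a³b + 630a²b    [distributive law]
= -672b²cd - 852abcd + 228bcd - 338b²d + 60abd + 16bd - 358ab²d - 940a²bd + 336b³d - 156acd + 120cd + 88ad + 40d - 218a²d - 108a²cd - 126a³d - 1578b²c - 888abc + 42bc - 547b² - 130ab - 76b - 687ab² - 865a²b + 1349b³ - 234ac + 180c + 132a + 60 - 327a² - 162a²c - 189a³ + 1680b³c + 2130ab²c + 895ab³ + 2350a²b² - 840b⁴ + 270a²bc + 315a³b    [combine like terms]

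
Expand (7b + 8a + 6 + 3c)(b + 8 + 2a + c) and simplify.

(7b + 8a + 6 + 3c)(b + 8 + 2a + c)
= 7b^2 + 56b + 14ab + 7bc + 8ab + 64a + 16a^2 + 8ac + 6b + 48 + 12a + 6c + 3bc + 24c + 6ac + 3c^2    [distributive law]
= 7b^2 + 62b + 22ab + 10bc + 76a + 16a^2 + 14ac + 48 + 30c + 3c^2    [combine like terms]

7b^2 + 62b + 22ab + 10bc + 76a + 16a^2 + 14ac + 48 + 30c + 3c^2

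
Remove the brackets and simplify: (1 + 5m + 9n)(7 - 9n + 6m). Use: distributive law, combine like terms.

7 + 54n + 41m + 9mn + 30m² - 81n²

(1 + 5m + 9n)(7 - 9n + 6m)
= 7 - 9n + 6m + 35m - 45mn + 30m² + 63n - 81n² + 54mn    [distributive law]
= 7 + 54n + 41m + 9mn + 30m² - 81n²    [combine like terms]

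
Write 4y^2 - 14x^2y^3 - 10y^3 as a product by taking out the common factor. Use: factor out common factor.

4y^2 - 14x^2y^3 - 10y^3
= 2(2y^2 - 7x^2y^3 - 5y^3)    [factor out 2]
= 2y^2(2 - 7x^2y - 5y)    [factor out y^2]

2y^2(2 - 7x^2y - 5y)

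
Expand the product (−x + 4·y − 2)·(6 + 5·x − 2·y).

−16·x − 5·x^2 + 22·x·y + 28·y − 8·y^2 − 12

(−x + 4·y − 2)·(6 + 5·x − 2·y)
= −6·x − 5·x^2 + 2·x·y + 24·y + 20·x·y − 8·y^2 − 12 − 10·x + 4·y    [distributive law]
= −16·x − 5·x^2 + 22·x·y + 28·y − 8·y^2 − 12    [combine like terms]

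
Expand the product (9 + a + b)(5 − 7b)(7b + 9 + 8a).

(9 + a + b)(5 − 7b)(7b + 9 + 8a)
= (45 − 63b + 5a − 7ab + 5b − 7b^2)(7b + 9 + 8a)    [distributive law]
= (45 − 58b + 5a − 7ab − 7b^2)(7b + 9 + 8a)    [combine like terms]
= 315b + 405 + 360a − 406b^2 − 522b − 464ab + 35ab + 45a + 40a^2 − 49ab^2 − 63ab − 56a^2b − 49b^3 − 63b^2 − 56ab^2    [distributive law]
= −207b + 405 + 405a − 469b^2 − 492ab + 40a^2 − 105ab^2 − 56a^2b − 49b^3    [combine like terms]

−207b + 405 + 405a − 469b^2 − 492ab + 40a^2 − 105ab^2 − 56a^2b − 49b^3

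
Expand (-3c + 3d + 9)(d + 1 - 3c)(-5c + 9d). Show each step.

141c^2d - 123cd^2 + 150c^2 - 330cd - 45c^3 + 27d^3 + 108d^2 - 45c + 81d

(-3c + 3d + 9)(d + 1 - 3c)(-5c + 9d)
= (-3cd - 3c + 9c^2 + 3d^2 + 3d - 9cd + 9d + 9 - 27c)(-5c + 9d)    [distributive law]
= (-12cd - 30c + 9c^2 + 3d^2 + 12d + 9)(-5c + 9d)    [combine like terms]
= 60c^2d - 108cd^2 + 150c^2 - 270cd - 45c^3 + 81c^2d - 15cd^2 + 27d^3 - 60cd + 108d^2 - 45c + 81d    [distributive law]
= 141c^2d - 123cd^2 + 150c^2 - 330cd - 45c^3 + 27d^3 + 108d^2 - 45c + 81d    [combine like terms]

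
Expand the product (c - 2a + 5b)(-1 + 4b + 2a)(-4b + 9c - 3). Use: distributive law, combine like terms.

-53bc - 9c² + 3c + 164b²c + 36bc² + 10abc + 18ac² + 12ac - 14ab - 6a - 8ab² + 16a²b - 36a²c + 12a² - 40b² + 15b - 80b³

(c - 2a + 5b)(-1 + 4b + 2a)(-4b + 9c - 3)
= (-c + 4bc + 2ac + 2a - 8ab - 4a² - 5b + 20b² + 10ab)(-4b + 9c - 3)    [distributive law]
= (-c + 4bc + 2ac + 2a + 2ab - 4a² - 5b + 20b²)(-4b + 9c - 3)    [combine like terms]
= 4bc - 9c² + 3c - 16b²c + 36bc² - 12bc - 8abc + 18ac² - 6ac - 8ab + 18ac - 6a - 8ab² + 18abc - 6ab + 16a²b - 36a²c + 12a² + 20b² - 45bc + 15b - 80b³ + 180b²c - 60b²    [distributive law]
= -53bc - 9c² + 3c + 164b²c + 36bc² + 10abc + 18ac² + 12ac - 14ab - 6a - 8ab² + 16a²b - 36a²c + 12a² - 40b² + 15b - 80b³    [combine like terms]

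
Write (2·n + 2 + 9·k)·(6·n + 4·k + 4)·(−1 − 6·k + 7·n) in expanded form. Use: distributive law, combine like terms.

(2·n + 2 + 9·k)·(6·n + 4·k + 4)·(−1 − 6·k + 7·n)
= (12·n^2 + 8·k·n + 8·n + 12·n + 8·k + 8 + 54·k·n + 36·k^2 + 36·k)·(−1 − 6·k + 7·n)    [distributive law]
= (12·n^2 + 62·k·n + 20·n + 44·k + 8 + 36·k^2)·(−1 − 6·k + 7·n)    [combine like terms]
= −12·n^2 − 72·k·n^2 + 84·n^3 − 62·k·n − 372·k^2·n + 434·k·n^2 − 20·n − 120·k·n + 140·n^2 − 44·k − 264·k^2 + 308·k·n − 8 − 48·k + 56·n − 36·k^2 − 216·k^3 + 252·k^2·n    [distributive law]
= 128·n^2 + 362·k·n^2 + 84·n^3 + 126·k·n − 120·k^2·n + 36·n − 92·k − 300·k^2 − 8 − 216·k^3    [combine like terms]

128·n^2 + 362·k·n^2 + 84·n^3 + 126·k·n − 120·k^2·n + 36·n − 92·k − 300·k^2 − 8 − 216·k^3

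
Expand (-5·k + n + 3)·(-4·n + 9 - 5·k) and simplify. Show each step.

15·k·n - 60·k + 25·k^2 - 4·n^2 - 3·n + 27

(-5·k + n + 3)·(-4·n + 9 - 5·k)
= 20·k·n - 45·k + 25·k^2 - 4·n^2 + 9·n - 5·k·n - 12·n + 27 - 15·k    [distributive law]
= 15·k·n - 60·k + 25·k^2 - 4·n^2 - 3·n + 27    [combine like terms]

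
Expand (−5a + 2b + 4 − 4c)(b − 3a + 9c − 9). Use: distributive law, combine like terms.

−11ab + 15a² − 33ac + 33a + 2b² + 14bc − 14b + 72c − 36 − 36c²

(−5a + 2b + 4 − 4c)(b − 3a + 9c − 9)
= −5ab + 15a² − 45ac + 45a + 2b² − 6ab + 18bc − 18b + 4b − 12a + 36c − 36 − 4bc + 12ac − 36c² + 36c    [distributive law]
= −11ab + 15a² − 33ac + 33a + 2b² + 14bc − 14b + 72c − 36 − 36c²    [combine like terms]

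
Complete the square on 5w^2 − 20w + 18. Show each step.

5(w − 2)^2 − 2

5w^2 − 20w + 18
= 5(w^2 − 4w) + 18    [factor out 5 from the w-terms]
= 5(w^2 − 4w + 4 − 4) + 18    [add and subtract 4 inside the bracket]
= 5(w − 2)^2 − 20 + 18    [perfect-square identity]
= 5(w − 2)^2 − 2    [combine constants]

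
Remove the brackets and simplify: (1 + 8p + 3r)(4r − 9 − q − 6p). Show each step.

−23r − 9 − q − 78p + 14pr − 8pq − 48p^2 + 12r^2 − 3qr

(1 + 8p + 3r)(4r − 9 − q − 6p)
= 4r − 9 − q − 6p + 32pr − 72p − 8pq − 48p^2 + 12r^2 − 27r − 3qr − 18pr    [distributive law]
= −23r − 9 − q − 78p + 14pr − 8pq − 48p^2 + 12r^2 − 3qr    [combine like terms]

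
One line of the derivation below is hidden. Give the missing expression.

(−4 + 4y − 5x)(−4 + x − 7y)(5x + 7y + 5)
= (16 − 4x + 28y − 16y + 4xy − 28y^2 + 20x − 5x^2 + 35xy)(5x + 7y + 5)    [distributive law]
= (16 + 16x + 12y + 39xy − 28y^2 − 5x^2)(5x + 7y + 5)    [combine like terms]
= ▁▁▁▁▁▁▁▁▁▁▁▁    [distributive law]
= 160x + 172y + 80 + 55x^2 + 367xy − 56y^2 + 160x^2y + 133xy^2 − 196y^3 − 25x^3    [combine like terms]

By distributive law:

80x + 112y + 80 + 80x^2 + 112xy + 80x + 60xy + 84y^2 + 60y + 195x^2y + 273xy^2 + 195xy − 140xy^2 − 196y^3 − 140y^2 − 25x^3 − 35x^2y − 25x^2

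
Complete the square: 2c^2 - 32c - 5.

2c^2 - 32c - 5
= 2(c^2 - 16c) - 5    [factor out 2 from the c-terms]
= 2(c^2 - 16c + 64 - 64) - 5    [add and subtract 64 inside the bracket]
= 2(c - 8)^2 - 128 - 5    [perfect-square identity]
= 2(c - 8)^2 - 133    [combine constants]

2(c - 8)^2 - 133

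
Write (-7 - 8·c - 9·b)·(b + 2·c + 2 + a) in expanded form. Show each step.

(-7 - 8·c - 9·b)·(b + 2·c + 2 + a)
= -7·b - 14·c - 14 - 7·a - 8·b·c - 16·c^2 - 16·c - 8·a·c - 9·b^2 - 18·b·c - 18·b - 9·a·b    [distributive law]
= -25·b - 30·c - 14 - 7·a - 26·b·c - 16·c^2 - 8·a·c - 9·b^2 - 9·a·b    [combine like terms]

-25·b - 30·c - 14 - 7·a - 26·b·c - 16·c^2 - 8·a·c - 9·b^2 - 9·a·b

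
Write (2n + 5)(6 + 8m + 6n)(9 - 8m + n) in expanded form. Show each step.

(2n + 5)(6 + 8m + 6n)(9 - 8m + n)
= (12n + 16mn + 12n² + 30 + 40m + 30n)(9 - 8m + n)    [distributive law]
= (42n + 16mn + 12n² + 30 + 40m)(9 - 8m + n)    [combine like terms]
= 378n - 336mn + 42n² + 144mn - 128m²n + 16mn² + 108n² - 96mn² + 12n³ + 270 - 240m + 30n + 360m - 320m² + 40mn    [distributive law]
= 408n - 152mn + 150n² - 128m²n - 80mn² + 12n³ + 270 + 120m - 320m²    [combine like terms]

408n - 152mn + 150n² - 128m²n - 80mn² + 12n³ + 270 + 120m - 320m²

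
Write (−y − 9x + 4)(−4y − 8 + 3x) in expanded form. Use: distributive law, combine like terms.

4y^2 − 8y + 33xy + 84x − 27x^2 − 32

(−y − 9x + 4)(−4y − 8 + 3x)
= 4y^2 + 8y − 3xy + 36xy + 72x − 27x^2 − 16y − 32 + 12x    [distributive law]
= 4y^2 − 8y + 33xy + 84x − 27x^2 − 32    [combine like terms]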